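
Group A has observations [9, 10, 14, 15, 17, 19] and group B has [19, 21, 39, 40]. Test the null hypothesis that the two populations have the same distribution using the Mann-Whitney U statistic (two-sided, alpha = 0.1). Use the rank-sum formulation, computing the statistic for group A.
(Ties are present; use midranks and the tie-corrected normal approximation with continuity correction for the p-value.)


Step 1: Combine and sort all 10 observations; assign midranks.
sorted (value, group): (9,X), (10,X), (14,X), (15,X), (17,X), (19,X), (19,Y), (21,Y), (39,Y), (40,Y)
ranks: 9->1, 10->2, 14->3, 15->4, 17->5, 19->6.5, 19->6.5, 21->8, 39->9, 40->10
Step 2: Rank sum for X: R1 = 1 + 2 + 3 + 4 + 5 + 6.5 = 21.5.
Step 3: U_X = R1 - n1(n1+1)/2 = 21.5 - 6*7/2 = 21.5 - 21 = 0.5.
       U_Y = n1*n2 - U_X = 24 - 0.5 = 23.5.
Step 4: Ties are present, so use the tie-corrected normal approximation (with continuity correction) for the p-value.
Step 5: p-value = 0.018655; compare to alpha = 0.1. reject H0.

U_X = 0.5, p = 0.018655, reject H0 at alpha = 0.1.


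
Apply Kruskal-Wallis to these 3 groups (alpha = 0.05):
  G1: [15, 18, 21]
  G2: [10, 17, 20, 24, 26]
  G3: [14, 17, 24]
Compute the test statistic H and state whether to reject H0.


Step 1: Combine all N = 11 observations and assign midranks.
sorted (value, group, rank): (10,G2,1), (14,G3,2), (15,G1,3), (17,G2,4.5), (17,G3,4.5), (18,G1,6), (20,G2,7), (21,G1,8), (24,G2,9.5), (24,G3,9.5), (26,G2,11)
Step 2: Sum ranks within each group.
R_1 = 17 (n_1 = 3)
R_2 = 33 (n_2 = 5)
R_3 = 16 (n_3 = 3)
Step 3: H = 12/(N(N+1)) * sum(R_i^2/n_i) - 3(N+1)
     = 12/(11*12) * (17^2/3 + 33^2/5 + 16^2/3) - 3*12
     = 0.090909 * 399.467 - 36
     = 0.315152.
Step 4: Ties present; correction factor C = 1 - 12/(11^3 - 11) = 0.990909. Corrected H = 0.315152 / 0.990909 = 0.318043.
Step 5: Under H0, H ~ chi^2(2); p-value = 0.852978.
Step 6: alpha = 0.05. fail to reject H0.

H = 0.3180, df = 2, p = 0.852978, fail to reject H0.


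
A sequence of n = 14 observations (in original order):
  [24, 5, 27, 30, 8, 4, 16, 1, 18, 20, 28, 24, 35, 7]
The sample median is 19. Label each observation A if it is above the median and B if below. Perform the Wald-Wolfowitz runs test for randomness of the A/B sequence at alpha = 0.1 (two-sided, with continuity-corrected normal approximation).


Step 1: Compute median = 19; label A = above, B = below.
Labels in order: ABAABBBBBAAAAB  (n_A = 7, n_B = 7)
Step 2: Count runs R = 6.
Step 3: Under H0 (random ordering), E[R] = 2*n_A*n_B/(n_A+n_B) + 1 = 2*7*7/14 + 1 = 8.0000.
        Var[R] = 2*n_A*n_B*(2*n_A*n_B - n_A - n_B) / ((n_A+n_B)^2 * (n_A+n_B-1)) = 8232/2548 = 3.2308.
        SD[R] = 1.7974.
Step 4: Continuity-corrected z = (R + 0.5 - E[R]) / SD[R] = (6 + 0.5 - 8.0000) / 1.7974 = -0.8345.
Step 5: Two-sided p-value via normal approximation = 2*(1 - Phi(|z|)) = 0.403986.
Step 6: alpha = 0.1. fail to reject H0.

R = 6, z = -0.8345, p = 0.403986, fail to reject H0.


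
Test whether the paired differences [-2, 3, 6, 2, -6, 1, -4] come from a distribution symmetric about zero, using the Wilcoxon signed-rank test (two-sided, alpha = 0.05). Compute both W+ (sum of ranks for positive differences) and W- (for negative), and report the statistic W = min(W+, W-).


Step 1: Drop any zero differences (none here) and take |d_i|.
|d| = [2, 3, 6, 2, 6, 1, 4]
Step 2: Midrank |d_i| (ties get averaged ranks).
ranks: |2|->2.5, |3|->4, |6|->6.5, |2|->2.5, |6|->6.5, |1|->1, |4|->5
Step 3: Attach original signs; sum ranks with positive sign and with negative sign.
W+ = 4 + 6.5 + 2.5 + 1 = 14
W- = 2.5 + 6.5 + 5 = 14
(Check: W+ + W- = 28 should equal n(n+1)/2 = 28.)
Step 4: Test statistic W = min(W+, W-) = 14.
Step 5: Ties in |d|, so use the tie-corrected normal approximation.
        E[W] = n(n+1)/4 = 7*8/4 = 14.
        Tie groups: |d|=2 (t=2), |d|=6 (t=2); sum(t^3 - t) = 12.
        Var[W] = n(n+1)(2n+1)/24 - sum(t^3-t)/48 = 840/24 - 12/48 = 34.75.
        z = (W - E[W]) / sqrt(Var[W]) = (14 - 14) / 5.8949 = 0.0000.
        Two-sided p = 2*Phi(z) = 1.000000.
Step 6: alpha = 0.05. fail to reject H0.

W+ = 14, W- = 14, W = min = 14, p = 1.000000, fail to reject H0.


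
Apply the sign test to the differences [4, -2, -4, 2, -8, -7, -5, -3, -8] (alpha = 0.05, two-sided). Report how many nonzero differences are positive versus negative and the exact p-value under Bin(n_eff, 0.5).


Step 1: Discard zero differences. Original n = 9; n_eff = number of nonzero differences = 9.
Nonzero differences (with sign): +4, -2, -4, +2, -8, -7, -5, -3, -8
Step 2: Count signs: positive = 2, negative = 7.
Step 3: Under H0: P(positive) = 0.5, so the number of positives S ~ Bin(9, 0.5).
Step 4: Two-sided exact p-value = sum of Bin(9,0.5) probabilities at or below the observed probability = 0.179688.
Step 5: alpha = 0.05. fail to reject H0.

n_eff = 9, pos = 2, neg = 7, p = 0.179688, fail to reject H0.


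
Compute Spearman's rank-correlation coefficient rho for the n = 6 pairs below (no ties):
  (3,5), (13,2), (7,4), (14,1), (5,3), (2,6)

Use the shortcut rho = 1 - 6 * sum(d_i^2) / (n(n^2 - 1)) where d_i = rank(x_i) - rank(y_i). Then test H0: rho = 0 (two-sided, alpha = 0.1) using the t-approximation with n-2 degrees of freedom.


Step 1: Rank x and y separately (midranks; no ties here).
rank(x): 3->2, 13->5, 7->4, 14->6, 5->3, 2->1
rank(y): 5->5, 2->2, 4->4, 1->1, 3->3, 6->6
Step 2: d_i = R_x(i) - R_y(i); compute d_i^2.
  (2-5)^2=9, (5-2)^2=9, (4-4)^2=0, (6-1)^2=25, (3-3)^2=0, (1-6)^2=25
sum(d^2) = 68.
Step 3: rho = 1 - 6*68 / (6*(6^2 - 1)) = 1 - 408/210 = -0.942857.
Step 4: Under H0, t = rho * sqrt((n-2)/(1-rho^2)) = -5.6595 ~ t(4).
Step 5: Two-sided p-value from the t-distribution with 4 df = 0.004805.
Step 6: alpha = 0.1. reject H0.

rho = -0.9429, p = 0.004805, reject H0 at alpha = 0.1.


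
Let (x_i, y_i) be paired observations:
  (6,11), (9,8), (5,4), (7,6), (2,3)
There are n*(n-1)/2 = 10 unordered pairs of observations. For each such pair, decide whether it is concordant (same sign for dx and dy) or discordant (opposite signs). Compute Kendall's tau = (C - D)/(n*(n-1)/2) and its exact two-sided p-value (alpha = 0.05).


Step 1: Enumerate the 10 unordered pairs (i,j) with i<j and classify each by sign(x_j-x_i) * sign(y_j-y_i).
  (1,2):dx=+3,dy=-3->D; (1,3):dx=-1,dy=-7->C; (1,4):dx=+1,dy=-5->D; (1,5):dx=-4,dy=-8->C
  (2,3):dx=-4,dy=-4->C; (2,4):dx=-2,dy=-2->C; (2,5):dx=-7,dy=-5->C; (3,4):dx=+2,dy=+2->C
  (3,5):dx=-3,dy=-1->C; (4,5):dx=-5,dy=-3->C
Step 2: C = 8, D = 2, total pairs = 10.
Step 3: tau = (C - D)/(n(n-1)/2) = (8 - 2)/10 = 0.600000.
Step 4: Exact two-sided p-value (enumerate n! = 120 permutations of y under H0): p = 0.233333.
Step 5: alpha = 0.05. fail to reject H0.

tau_b = 0.6000 (C=8, D=2), p = 0.233333, fail to reject H0.


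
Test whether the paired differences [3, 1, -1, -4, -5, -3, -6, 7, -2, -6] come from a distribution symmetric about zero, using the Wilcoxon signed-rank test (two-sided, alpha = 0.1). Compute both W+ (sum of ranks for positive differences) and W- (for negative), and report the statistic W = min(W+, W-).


Step 1: Drop any zero differences (none here) and take |d_i|.
|d| = [3, 1, 1, 4, 5, 3, 6, 7, 2, 6]
Step 2: Midrank |d_i| (ties get averaged ranks).
ranks: |3|->4.5, |1|->1.5, |1|->1.5, |4|->6, |5|->7, |3|->4.5, |6|->8.5, |7|->10, |2|->3, |6|->8.5
Step 3: Attach original signs; sum ranks with positive sign and with negative sign.
W+ = 4.5 + 1.5 + 10 = 16
W- = 1.5 + 6 + 7 + 4.5 + 8.5 + 3 + 8.5 = 39
(Check: W+ + W- = 55 should equal n(n+1)/2 = 55.)
Step 4: Test statistic W = min(W+, W-) = 16.
Step 5: Ties in |d|, so use the tie-corrected normal approximation.
        E[W] = n(n+1)/4 = 10*11/4 = 27.5.
        Tie groups: |d|=1 (t=2), |d|=3 (t=2), |d|=6 (t=2); sum(t^3 - t) = 18.
        Var[W] = n(n+1)(2n+1)/24 - sum(t^3-t)/48 = 2310/24 - 18/48 = 95.875.
        z = (W - E[W]) / sqrt(Var[W]) = (16 - 27.5) / 9.7916 = -1.1745.
        Two-sided p = 2*Phi(z) = 0.240203.
Step 6: alpha = 0.1. fail to reject H0.

W+ = 16, W- = 39, W = min = 16, p = 0.240203, fail to reject H0.


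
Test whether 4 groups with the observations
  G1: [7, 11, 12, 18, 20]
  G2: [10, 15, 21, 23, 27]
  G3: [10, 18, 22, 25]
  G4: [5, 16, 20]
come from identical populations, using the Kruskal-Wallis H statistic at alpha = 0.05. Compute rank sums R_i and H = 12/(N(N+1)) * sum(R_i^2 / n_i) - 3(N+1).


Step 1: Combine all N = 17 observations and assign midranks.
sorted (value, group, rank): (5,G4,1), (7,G1,2), (10,G2,3.5), (10,G3,3.5), (11,G1,5), (12,G1,6), (15,G2,7), (16,G4,8), (18,G1,9.5), (18,G3,9.5), (20,G1,11.5), (20,G4,11.5), (21,G2,13), (22,G3,14), (23,G2,15), (25,G3,16), (27,G2,17)
Step 2: Sum ranks within each group.
R_1 = 34 (n_1 = 5)
R_2 = 55.5 (n_2 = 5)
R_3 = 43 (n_3 = 4)
R_4 = 20.5 (n_4 = 3)
Step 3: H = 12/(N(N+1)) * sum(R_i^2/n_i) - 3(N+1)
     = 12/(17*18) * (34^2/5 + 55.5^2/5 + 43^2/4 + 20.5^2/3) - 3*18
     = 0.039216 * 1449.58 - 54
     = 2.846405.
Step 4: Ties present; correction factor C = 1 - 18/(17^3 - 17) = 0.996324. Corrected H = 2.846405 / 0.996324 = 2.856909.
Step 5: Under H0, H ~ chi^2(3); p-value = 0.414217.
Step 6: alpha = 0.05. fail to reject H0.

H = 2.8569, df = 3, p = 0.414217, fail to reject H0.


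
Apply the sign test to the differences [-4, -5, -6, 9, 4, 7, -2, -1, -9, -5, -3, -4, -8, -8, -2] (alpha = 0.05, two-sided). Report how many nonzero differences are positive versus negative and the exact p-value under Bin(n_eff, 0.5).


Step 1: Discard zero differences. Original n = 15; n_eff = number of nonzero differences = 15.
Nonzero differences (with sign): -4, -5, -6, +9, +4, +7, -2, -1, -9, -5, -3, -4, -8, -8, -2
Step 2: Count signs: positive = 3, negative = 12.
Step 3: Under H0: P(positive) = 0.5, so the number of positives S ~ Bin(15, 0.5).
Step 4: Two-sided exact p-value = sum of Bin(15,0.5) probabilities at or below the observed probability = 0.035156.
Step 5: alpha = 0.05. reject H0.

n_eff = 15, pos = 3, neg = 12, p = 0.035156, reject H0.


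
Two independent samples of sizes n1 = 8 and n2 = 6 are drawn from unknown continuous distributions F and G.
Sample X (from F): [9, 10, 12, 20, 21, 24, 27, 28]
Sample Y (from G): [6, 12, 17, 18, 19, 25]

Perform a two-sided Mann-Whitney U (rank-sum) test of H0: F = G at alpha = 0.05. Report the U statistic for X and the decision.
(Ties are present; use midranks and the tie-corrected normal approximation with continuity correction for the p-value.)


Step 1: Combine and sort all 14 observations; assign midranks.
sorted (value, group): (6,Y), (9,X), (10,X), (12,X), (12,Y), (17,Y), (18,Y), (19,Y), (20,X), (21,X), (24,X), (25,Y), (27,X), (28,X)
ranks: 6->1, 9->2, 10->3, 12->4.5, 12->4.5, 17->6, 18->7, 19->8, 20->9, 21->10, 24->11, 25->12, 27->13, 28->14
Step 2: Rank sum for X: R1 = 2 + 3 + 4.5 + 9 + 10 + 11 + 13 + 14 = 66.5.
Step 3: U_X = R1 - n1(n1+1)/2 = 66.5 - 8*9/2 = 66.5 - 36 = 30.5.
       U_Y = n1*n2 - U_X = 48 - 30.5 = 17.5.
Step 4: Ties are present, so use the tie-corrected normal approximation (with continuity correction) for the p-value.
Step 5: p-value = 0.438074; compare to alpha = 0.05. fail to reject H0.

U_X = 30.5, p = 0.438074, fail to reject H0 at alpha = 0.05.


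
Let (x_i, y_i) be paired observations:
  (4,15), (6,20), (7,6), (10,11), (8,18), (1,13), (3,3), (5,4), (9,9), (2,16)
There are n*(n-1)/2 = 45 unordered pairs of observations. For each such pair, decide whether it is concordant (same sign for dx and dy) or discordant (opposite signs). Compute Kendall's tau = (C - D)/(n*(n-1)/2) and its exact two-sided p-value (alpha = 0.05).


Step 1: Enumerate the 45 unordered pairs (i,j) with i<j and classify each by sign(x_j-x_i) * sign(y_j-y_i).
  (1,2):dx=+2,dy=+5->C; (1,3):dx=+3,dy=-9->D; (1,4):dx=+6,dy=-4->D; (1,5):dx=+4,dy=+3->C
  (1,6):dx=-3,dy=-2->C; (1,7):dx=-1,dy=-12->C; (1,8):dx=+1,dy=-11->D; (1,9):dx=+5,dy=-6->D
  (1,10):dx=-2,dy=+1->D; (2,3):dx=+1,dy=-14->D; (2,4):dx=+4,dy=-9->D; (2,5):dx=+2,dy=-2->D
  (2,6):dx=-5,dy=-7->C; (2,7):dx=-3,dy=-17->C; (2,8):dx=-1,dy=-16->C; (2,9):dx=+3,dy=-11->D
  (2,10):dx=-4,dy=-4->C; (3,4):dx=+3,dy=+5->C; (3,5):dx=+1,dy=+12->C; (3,6):dx=-6,dy=+7->D
  (3,7):dx=-4,dy=-3->C; (3,8):dx=-2,dy=-2->C; (3,9):dx=+2,dy=+3->C; (3,10):dx=-5,dy=+10->D
  (4,5):dx=-2,dy=+7->D; (4,6):dx=-9,dy=+2->D; (4,7):dx=-7,dy=-8->C; (4,8):dx=-5,dy=-7->C
  (4,9):dx=-1,dy=-2->C; (4,10):dx=-8,dy=+5->D; (5,6):dx=-7,dy=-5->C; (5,7):dx=-5,dy=-15->C
  (5,8):dx=-3,dy=-14->C; (5,9):dx=+1,dy=-9->D; (5,10):dx=-6,dy=-2->C; (6,7):dx=+2,dy=-10->D
  (6,8):dx=+4,dy=-9->D; (6,9):dx=+8,dy=-4->D; (6,10):dx=+1,dy=+3->C; (7,8):dx=+2,dy=+1->C
  (7,9):dx=+6,dy=+6->C; (7,10):dx=-1,dy=+13->D; (8,9):dx=+4,dy=+5->C; (8,10):dx=-3,dy=+12->D
  (9,10):dx=-7,dy=+7->D
Step 2: C = 24, D = 21, total pairs = 45.
Step 3: tau = (C - D)/(n(n-1)/2) = (24 - 21)/45 = 0.066667.
Step 4: Exact two-sided p-value (enumerate n! = 3628800 permutations of y under H0): p = 0.861801.
Step 5: alpha = 0.05. fail to reject H0.

tau_b = 0.0667 (C=24, D=21), p = 0.861801, fail to reject H0.


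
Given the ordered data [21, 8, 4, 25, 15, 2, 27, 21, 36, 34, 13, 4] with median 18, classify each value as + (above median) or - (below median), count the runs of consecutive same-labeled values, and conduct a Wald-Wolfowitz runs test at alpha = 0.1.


Step 1: Compute median = 18; label A = above, B = below.
Labels in order: ABBABBAAAABB  (n_A = 6, n_B = 6)
Step 2: Count runs R = 6.
Step 3: Under H0 (random ordering), E[R] = 2*n_A*n_B/(n_A+n_B) + 1 = 2*6*6/12 + 1 = 7.0000.
        Var[R] = 2*n_A*n_B*(2*n_A*n_B - n_A - n_B) / ((n_A+n_B)^2 * (n_A+n_B-1)) = 4320/1584 = 2.7273.
        SD[R] = 1.6514.
Step 4: Continuity-corrected z = (R + 0.5 - E[R]) / SD[R] = (6 + 0.5 - 7.0000) / 1.6514 = -0.3028.
Step 5: Two-sided p-value via normal approximation = 2*(1 - Phi(|z|)) = 0.762069.
Step 6: alpha = 0.1. fail to reject H0.

R = 6, z = -0.3028, p = 0.762069, fail to reject H0.


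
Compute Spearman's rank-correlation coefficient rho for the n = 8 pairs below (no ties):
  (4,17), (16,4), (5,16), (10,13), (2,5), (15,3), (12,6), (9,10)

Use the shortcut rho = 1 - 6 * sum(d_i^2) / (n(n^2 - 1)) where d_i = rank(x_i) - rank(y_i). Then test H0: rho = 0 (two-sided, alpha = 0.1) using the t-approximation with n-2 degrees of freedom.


Step 1: Rank x and y separately (midranks; no ties here).
rank(x): 4->2, 16->8, 5->3, 10->5, 2->1, 15->7, 12->6, 9->4
rank(y): 17->8, 4->2, 16->7, 13->6, 5->3, 3->1, 6->4, 10->5
Step 2: d_i = R_x(i) - R_y(i); compute d_i^2.
  (2-8)^2=36, (8-2)^2=36, (3-7)^2=16, (5-6)^2=1, (1-3)^2=4, (7-1)^2=36, (6-4)^2=4, (4-5)^2=1
sum(d^2) = 134.
Step 3: rho = 1 - 6*134 / (8*(8^2 - 1)) = 1 - 804/504 = -0.595238.
Step 4: Under H0, t = rho * sqrt((n-2)/(1-rho^2)) = -1.8145 ~ t(6).
Step 5: Two-sided p-value from the t-distribution with 6 df = 0.119530.
Step 6: alpha = 0.1. fail to reject H0.

rho = -0.5952, p = 0.119530, fail to reject H0 at alpha = 0.1.


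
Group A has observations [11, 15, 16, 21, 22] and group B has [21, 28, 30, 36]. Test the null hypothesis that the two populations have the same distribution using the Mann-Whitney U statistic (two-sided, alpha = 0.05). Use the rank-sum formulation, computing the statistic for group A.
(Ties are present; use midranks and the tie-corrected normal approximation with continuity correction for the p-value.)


Step 1: Combine and sort all 9 observations; assign midranks.
sorted (value, group): (11,X), (15,X), (16,X), (21,X), (21,Y), (22,X), (28,Y), (30,Y), (36,Y)
ranks: 11->1, 15->2, 16->3, 21->4.5, 21->4.5, 22->6, 28->7, 30->8, 36->9
Step 2: Rank sum for X: R1 = 1 + 2 + 3 + 4.5 + 6 = 16.5.
Step 3: U_X = R1 - n1(n1+1)/2 = 16.5 - 5*6/2 = 16.5 - 15 = 1.5.
       U_Y = n1*n2 - U_X = 20 - 1.5 = 18.5.
Step 4: Ties are present, so use the tie-corrected normal approximation (with continuity correction) for the p-value.
Step 5: p-value = 0.049090; compare to alpha = 0.05. reject H0.

U_X = 1.5, p = 0.049090, reject H0 at alpha = 0.05.


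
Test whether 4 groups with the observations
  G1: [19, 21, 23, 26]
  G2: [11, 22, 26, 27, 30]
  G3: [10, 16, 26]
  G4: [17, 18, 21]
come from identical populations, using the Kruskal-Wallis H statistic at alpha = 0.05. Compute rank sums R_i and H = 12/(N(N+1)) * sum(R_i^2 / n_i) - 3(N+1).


Step 1: Combine all N = 15 observations and assign midranks.
sorted (value, group, rank): (10,G3,1), (11,G2,2), (16,G3,3), (17,G4,4), (18,G4,5), (19,G1,6), (21,G1,7.5), (21,G4,7.5), (22,G2,9), (23,G1,10), (26,G1,12), (26,G2,12), (26,G3,12), (27,G2,14), (30,G2,15)
Step 2: Sum ranks within each group.
R_1 = 35.5 (n_1 = 4)
R_2 = 52 (n_2 = 5)
R_3 = 16 (n_3 = 3)
R_4 = 16.5 (n_4 = 3)
Step 3: H = 12/(N(N+1)) * sum(R_i^2/n_i) - 3(N+1)
     = 12/(15*16) * (35.5^2/4 + 52^2/5 + 16^2/3 + 16.5^2/3) - 3*16
     = 0.050000 * 1031.95 - 48
     = 3.597292.
Step 4: Ties present; correction factor C = 1 - 30/(15^3 - 15) = 0.991071. Corrected H = 3.597292 / 0.991071 = 3.629700.
Step 5: Under H0, H ~ chi^2(3); p-value = 0.304326.
Step 6: alpha = 0.05. fail to reject H0.

H = 3.6297, df = 3, p = 0.304326, fail to reject H0.


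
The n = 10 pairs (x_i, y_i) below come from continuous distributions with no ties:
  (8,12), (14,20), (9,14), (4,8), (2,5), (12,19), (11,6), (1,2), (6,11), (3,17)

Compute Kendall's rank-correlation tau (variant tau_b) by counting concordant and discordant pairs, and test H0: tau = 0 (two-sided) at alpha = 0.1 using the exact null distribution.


Step 1: Enumerate the 45 unordered pairs (i,j) with i<j and classify each by sign(x_j-x_i) * sign(y_j-y_i).
  (1,2):dx=+6,dy=+8->C; (1,3):dx=+1,dy=+2->C; (1,4):dx=-4,dy=-4->C; (1,5):dx=-6,dy=-7->C
  (1,6):dx=+4,dy=+7->C; (1,7):dx=+3,dy=-6->D; (1,8):dx=-7,dy=-10->C; (1,9):dx=-2,dy=-1->C
  (1,10):dx=-5,dy=+5->D; (2,3):dx=-5,dy=-6->C; (2,4):dx=-10,dy=-12->C; (2,5):dx=-12,dy=-15->C
  (2,6):dx=-2,dy=-1->C; (2,7):dx=-3,dy=-14->C; (2,8):dx=-13,dy=-18->C; (2,9):dx=-8,dy=-9->C
  (2,10):dx=-11,dy=-3->C; (3,4):dx=-5,dy=-6->C; (3,5):dx=-7,dy=-9->C; (3,6):dx=+3,dy=+5->C
  (3,7):dx=+2,dy=-8->D; (3,8):dx=-8,dy=-12->C; (3,9):dx=-3,dy=-3->C; (3,10):dx=-6,dy=+3->D
  (4,5):dx=-2,dy=-3->C; (4,6):dx=+8,dy=+11->C; (4,7):dx=+7,dy=-2->D; (4,8):dx=-3,dy=-6->C
  (4,9):dx=+2,dy=+3->C; (4,10):dx=-1,dy=+9->D; (5,6):dx=+10,dy=+14->C; (5,7):dx=+9,dy=+1->C
  (5,8):dx=-1,dy=-3->C; (5,9):dx=+4,dy=+6->C; (5,10):dx=+1,dy=+12->C; (6,7):dx=-1,dy=-13->C
  (6,8):dx=-11,dy=-17->C; (6,9):dx=-6,dy=-8->C; (6,10):dx=-9,dy=-2->C; (7,8):dx=-10,dy=-4->C
  (7,9):dx=-5,dy=+5->D; (7,10):dx=-8,dy=+11->D; (8,9):dx=+5,dy=+9->C; (8,10):dx=+2,dy=+15->C
  (9,10):dx=-3,dy=+6->D
Step 2: C = 36, D = 9, total pairs = 45.
Step 3: tau = (C - D)/(n(n-1)/2) = (36 - 9)/45 = 0.600000.
Step 4: Exact two-sided p-value (enumerate n! = 3628800 permutations of y under H0): p = 0.016666.
Step 5: alpha = 0.1. reject H0.

tau_b = 0.6000 (C=36, D=9), p = 0.016666, reject H0.


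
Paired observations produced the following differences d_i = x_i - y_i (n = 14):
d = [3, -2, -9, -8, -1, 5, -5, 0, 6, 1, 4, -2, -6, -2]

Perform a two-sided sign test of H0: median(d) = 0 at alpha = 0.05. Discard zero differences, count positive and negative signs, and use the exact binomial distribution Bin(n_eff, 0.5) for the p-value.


Step 1: Discard zero differences. Original n = 14; n_eff = number of nonzero differences = 13.
Nonzero differences (with sign): +3, -2, -9, -8, -1, +5, -5, +6, +1, +4, -2, -6, -2
Step 2: Count signs: positive = 5, negative = 8.
Step 3: Under H0: P(positive) = 0.5, so the number of positives S ~ Bin(13, 0.5).
Step 4: Two-sided exact p-value = sum of Bin(13,0.5) probabilities at or below the observed probability = 0.581055.
Step 5: alpha = 0.05. fail to reject H0.

n_eff = 13, pos = 5, neg = 8, p = 0.581055, fail to reject H0.


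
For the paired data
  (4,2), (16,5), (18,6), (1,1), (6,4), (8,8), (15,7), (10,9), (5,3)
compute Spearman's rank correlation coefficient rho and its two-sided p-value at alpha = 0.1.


Step 1: Rank x and y separately (midranks; no ties here).
rank(x): 4->2, 16->8, 18->9, 1->1, 6->4, 8->5, 15->7, 10->6, 5->3
rank(y): 2->2, 5->5, 6->6, 1->1, 4->4, 8->8, 7->7, 9->9, 3->3
Step 2: d_i = R_x(i) - R_y(i); compute d_i^2.
  (2-2)^2=0, (8-5)^2=9, (9-6)^2=9, (1-1)^2=0, (4-4)^2=0, (5-8)^2=9, (7-7)^2=0, (6-9)^2=9, (3-3)^2=0
sum(d^2) = 36.
Step 3: rho = 1 - 6*36 / (9*(9^2 - 1)) = 1 - 216/720 = 0.700000.
Step 4: Under H0, t = rho * sqrt((n-2)/(1-rho^2)) = 2.5934 ~ t(7).
Step 5: Two-sided p-value from the t-distribution with 7 df = 0.035770.
Step 6: alpha = 0.1. reject H0.

rho = 0.7000, p = 0.035770, reject H0 at alpha = 0.1.


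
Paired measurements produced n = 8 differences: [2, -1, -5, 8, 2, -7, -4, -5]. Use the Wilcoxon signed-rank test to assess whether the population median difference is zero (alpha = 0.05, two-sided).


Step 1: Drop any zero differences (none here) and take |d_i|.
|d| = [2, 1, 5, 8, 2, 7, 4, 5]
Step 2: Midrank |d_i| (ties get averaged ranks).
ranks: |2|->2.5, |1|->1, |5|->5.5, |8|->8, |2|->2.5, |7|->7, |4|->4, |5|->5.5
Step 3: Attach original signs; sum ranks with positive sign and with negative sign.
W+ = 2.5 + 8 + 2.5 = 13
W- = 1 + 5.5 + 7 + 4 + 5.5 = 23
(Check: W+ + W- = 36 should equal n(n+1)/2 = 36.)
Step 4: Test statistic W = min(W+, W-) = 13.
Step 5: Ties in |d|, so use the tie-corrected normal approximation.
        E[W] = n(n+1)/4 = 8*9/4 = 18.
        Tie groups: |d|=2 (t=2), |d|=5 (t=2); sum(t^3 - t) = 12.
        Var[W] = n(n+1)(2n+1)/24 - sum(t^3-t)/48 = 1224/24 - 12/48 = 50.75.
        z = (W - E[W]) / sqrt(Var[W]) = (13 - 18) / 7.1239 = -0.7019.
        Two-sided p = 2*Phi(z) = 0.482765.
Step 6: alpha = 0.05. fail to reject H0.

W+ = 13, W- = 23, W = min = 13, p = 0.482765, fail to reject H0.


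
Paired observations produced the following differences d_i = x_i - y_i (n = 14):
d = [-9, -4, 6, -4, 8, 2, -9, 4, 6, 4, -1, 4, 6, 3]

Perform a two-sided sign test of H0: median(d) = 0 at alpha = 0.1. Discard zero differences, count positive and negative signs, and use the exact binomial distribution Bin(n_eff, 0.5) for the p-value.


Step 1: Discard zero differences. Original n = 14; n_eff = number of nonzero differences = 14.
Nonzero differences (with sign): -9, -4, +6, -4, +8, +2, -9, +4, +6, +4, -1, +4, +6, +3
Step 2: Count signs: positive = 9, negative = 5.
Step 3: Under H0: P(positive) = 0.5, so the number of positives S ~ Bin(14, 0.5).
Step 4: Two-sided exact p-value = sum of Bin(14,0.5) probabilities at or below the observed probability = 0.423950.
Step 5: alpha = 0.1. fail to reject H0.

n_eff = 14, pos = 9, neg = 5, p = 0.423950, fail to reject H0.


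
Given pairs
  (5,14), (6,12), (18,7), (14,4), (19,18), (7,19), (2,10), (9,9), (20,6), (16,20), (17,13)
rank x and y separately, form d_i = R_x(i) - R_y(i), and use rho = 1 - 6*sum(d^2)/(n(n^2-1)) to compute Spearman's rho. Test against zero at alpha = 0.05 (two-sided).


Step 1: Rank x and y separately (midranks; no ties here).
rank(x): 5->2, 6->3, 18->9, 14->6, 19->10, 7->4, 2->1, 9->5, 20->11, 16->7, 17->8
rank(y): 14->8, 12->6, 7->3, 4->1, 18->9, 19->10, 10->5, 9->4, 6->2, 20->11, 13->7
Step 2: d_i = R_x(i) - R_y(i); compute d_i^2.
  (2-8)^2=36, (3-6)^2=9, (9-3)^2=36, (6-1)^2=25, (10-9)^2=1, (4-10)^2=36, (1-5)^2=16, (5-4)^2=1, (11-2)^2=81, (7-11)^2=16, (8-7)^2=1
sum(d^2) = 258.
Step 3: rho = 1 - 6*258 / (11*(11^2 - 1)) = 1 - 1548/1320 = -0.172727.
Step 4: Under H0, t = rho * sqrt((n-2)/(1-rho^2)) = -0.5261 ~ t(9).
Step 5: Two-sided p-value from the t-distribution with 9 df = 0.611542.
Step 6: alpha = 0.05. fail to reject H0.

rho = -0.1727, p = 0.611542, fail to reject H0 at alpha = 0.05.


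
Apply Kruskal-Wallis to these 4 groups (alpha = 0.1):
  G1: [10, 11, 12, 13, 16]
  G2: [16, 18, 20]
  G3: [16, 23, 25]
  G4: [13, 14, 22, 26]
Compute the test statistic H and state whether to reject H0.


Step 1: Combine all N = 15 observations and assign midranks.
sorted (value, group, rank): (10,G1,1), (11,G1,2), (12,G1,3), (13,G1,4.5), (13,G4,4.5), (14,G4,6), (16,G1,8), (16,G2,8), (16,G3,8), (18,G2,10), (20,G2,11), (22,G4,12), (23,G3,13), (25,G3,14), (26,G4,15)
Step 2: Sum ranks within each group.
R_1 = 18.5 (n_1 = 5)
R_2 = 29 (n_2 = 3)
R_3 = 35 (n_3 = 3)
R_4 = 37.5 (n_4 = 4)
Step 3: H = 12/(N(N+1)) * sum(R_i^2/n_i) - 3(N+1)
     = 12/(15*16) * (18.5^2/5 + 29^2/3 + 35^2/3 + 37.5^2/4) - 3*16
     = 0.050000 * 1108.68 - 48
     = 7.433958.
Step 4: Ties present; correction factor C = 1 - 30/(15^3 - 15) = 0.991071. Corrected H = 7.433958 / 0.991071 = 7.500931.
Step 5: Under H0, H ~ chi^2(3); p-value = 0.057535.
Step 6: alpha = 0.1. reject H0.

H = 7.5009, df = 3, p = 0.057535, reject H0.


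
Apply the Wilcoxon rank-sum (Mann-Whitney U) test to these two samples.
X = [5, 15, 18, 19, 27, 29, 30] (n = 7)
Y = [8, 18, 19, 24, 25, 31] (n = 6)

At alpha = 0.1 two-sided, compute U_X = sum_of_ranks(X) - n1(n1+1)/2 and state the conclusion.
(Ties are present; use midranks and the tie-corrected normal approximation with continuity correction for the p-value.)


Step 1: Combine and sort all 13 observations; assign midranks.
sorted (value, group): (5,X), (8,Y), (15,X), (18,X), (18,Y), (19,X), (19,Y), (24,Y), (25,Y), (27,X), (29,X), (30,X), (31,Y)
ranks: 5->1, 8->2, 15->3, 18->4.5, 18->4.5, 19->6.5, 19->6.5, 24->8, 25->9, 27->10, 29->11, 30->12, 31->13
Step 2: Rank sum for X: R1 = 1 + 3 + 4.5 + 6.5 + 10 + 11 + 12 = 48.
Step 3: U_X = R1 - n1(n1+1)/2 = 48 - 7*8/2 = 48 - 28 = 20.
       U_Y = n1*n2 - U_X = 42 - 20 = 22.
Step 4: Ties are present, so use the tie-corrected normal approximation (with continuity correction) for the p-value.
Step 5: p-value = 0.942900; compare to alpha = 0.1. fail to reject H0.

U_X = 20, p = 0.942900, fail to reject H0 at alpha = 0.1.


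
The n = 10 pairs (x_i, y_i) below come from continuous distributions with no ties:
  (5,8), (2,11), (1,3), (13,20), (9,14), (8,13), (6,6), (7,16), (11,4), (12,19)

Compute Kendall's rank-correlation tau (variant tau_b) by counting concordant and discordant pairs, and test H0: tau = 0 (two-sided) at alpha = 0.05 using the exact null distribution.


Step 1: Enumerate the 45 unordered pairs (i,j) with i<j and classify each by sign(x_j-x_i) * sign(y_j-y_i).
  (1,2):dx=-3,dy=+3->D; (1,3):dx=-4,dy=-5->C; (1,4):dx=+8,dy=+12->C; (1,5):dx=+4,dy=+6->C
  (1,6):dx=+3,dy=+5->C; (1,7):dx=+1,dy=-2->D; (1,8):dx=+2,dy=+8->C; (1,9):dx=+6,dy=-4->D
  (1,10):dx=+7,dy=+11->C; (2,3):dx=-1,dy=-8->C; (2,4):dx=+11,dy=+9->C; (2,5):dx=+7,dy=+3->C
  (2,6):dx=+6,dy=+2->C; (2,7):dx=+4,dy=-5->D; (2,8):dx=+5,dy=+5->C; (2,9):dx=+9,dy=-7->D
  (2,10):dx=+10,dy=+8->C; (3,4):dx=+12,dy=+17->C; (3,5):dx=+8,dy=+11->C; (3,6):dx=+7,dy=+10->C
  (3,7):dx=+5,dy=+3->C; (3,8):dx=+6,dy=+13->C; (3,9):dx=+10,dy=+1->C; (3,10):dx=+11,dy=+16->C
  (4,5):dx=-4,dy=-6->C; (4,6):dx=-5,dy=-7->C; (4,7):dx=-7,dy=-14->C; (4,8):dx=-6,dy=-4->C
  (4,9):dx=-2,dy=-16->C; (4,10):dx=-1,dy=-1->C; (5,6):dx=-1,dy=-1->C; (5,7):dx=-3,dy=-8->C
  (5,8):dx=-2,dy=+2->D; (5,9):dx=+2,dy=-10->D; (5,10):dx=+3,dy=+5->C; (6,7):dx=-2,dy=-7->C
  (6,8):dx=-1,dy=+3->D; (6,9):dx=+3,dy=-9->D; (6,10):dx=+4,dy=+6->C; (7,8):dx=+1,dy=+10->C
  (7,9):dx=+5,dy=-2->D; (7,10):dx=+6,dy=+13->C; (8,9):dx=+4,dy=-12->D; (8,10):dx=+5,dy=+3->C
  (9,10):dx=+1,dy=+15->C
Step 2: C = 34, D = 11, total pairs = 45.
Step 3: tau = (C - D)/(n(n-1)/2) = (34 - 11)/45 = 0.511111.
Step 4: Exact two-sided p-value (enumerate n! = 3628800 permutations of y under H0): p = 0.046623.
Step 5: alpha = 0.05. reject H0.

tau_b = 0.5111 (C=34, D=11), p = 0.046623, reject H0.


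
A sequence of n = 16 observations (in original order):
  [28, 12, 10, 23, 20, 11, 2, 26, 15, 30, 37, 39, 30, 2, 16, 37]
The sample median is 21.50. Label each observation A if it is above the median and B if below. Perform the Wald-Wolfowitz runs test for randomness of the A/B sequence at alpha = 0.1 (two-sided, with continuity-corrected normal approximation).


Step 1: Compute median = 21.50; label A = above, B = below.
Labels in order: ABBABBBABAAAABBA  (n_A = 8, n_B = 8)
Step 2: Count runs R = 9.
Step 3: Under H0 (random ordering), E[R] = 2*n_A*n_B/(n_A+n_B) + 1 = 2*8*8/16 + 1 = 9.0000.
        Var[R] = 2*n_A*n_B*(2*n_A*n_B - n_A - n_B) / ((n_A+n_B)^2 * (n_A+n_B-1)) = 14336/3840 = 3.7333.
        SD[R] = 1.9322.
Step 4: R = E[R], so z = 0 with no continuity correction.
Step 5: Two-sided p-value via normal approximation = 2*(1 - Phi(|z|)) = 1.000000.
Step 6: alpha = 0.1. fail to reject H0.

R = 9, z = 0.0000, p = 1.000000, fail to reject H0.


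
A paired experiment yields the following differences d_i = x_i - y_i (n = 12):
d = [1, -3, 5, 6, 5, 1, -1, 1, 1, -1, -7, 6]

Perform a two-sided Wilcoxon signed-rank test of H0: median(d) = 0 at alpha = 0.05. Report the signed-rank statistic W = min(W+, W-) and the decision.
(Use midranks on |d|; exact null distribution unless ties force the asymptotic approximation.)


Step 1: Drop any zero differences (none here) and take |d_i|.
|d| = [1, 3, 5, 6, 5, 1, 1, 1, 1, 1, 7, 6]
Step 2: Midrank |d_i| (ties get averaged ranks).
ranks: |1|->3.5, |3|->7, |5|->8.5, |6|->10.5, |5|->8.5, |1|->3.5, |1|->3.5, |1|->3.5, |1|->3.5, |1|->3.5, |7|->12, |6|->10.5
Step 3: Attach original signs; sum ranks with positive sign and with negative sign.
W+ = 3.5 + 8.5 + 10.5 + 8.5 + 3.5 + 3.5 + 3.5 + 10.5 = 52
W- = 7 + 3.5 + 3.5 + 12 = 26
(Check: W+ + W- = 78 should equal n(n+1)/2 = 78.)
Step 4: Test statistic W = min(W+, W-) = 26.
Step 5: Ties in |d|, so use the tie-corrected normal approximation.
        E[W] = n(n+1)/4 = 12*13/4 = 39.
        Tie groups: |d|=1 (t=6), |d|=5 (t=2), |d|=6 (t=2); sum(t^3 - t) = 222.
        Var[W] = n(n+1)(2n+1)/24 - sum(t^3-t)/48 = 3900/24 - 222/48 = 157.875.
        z = (W - E[W]) / sqrt(Var[W]) = (26 - 39) / 12.5648 = -1.0346.
        Two-sided p = 2*Phi(z) = 0.300840.
Step 6: alpha = 0.05. fail to reject H0.

W+ = 52, W- = 26, W = min = 26, p = 0.300840, fail to reject H0.


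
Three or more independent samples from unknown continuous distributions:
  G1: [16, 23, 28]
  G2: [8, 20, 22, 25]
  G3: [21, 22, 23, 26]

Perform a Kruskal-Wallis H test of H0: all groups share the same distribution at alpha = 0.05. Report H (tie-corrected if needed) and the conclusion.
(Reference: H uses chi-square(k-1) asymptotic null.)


Step 1: Combine all N = 11 observations and assign midranks.
sorted (value, group, rank): (8,G2,1), (16,G1,2), (20,G2,3), (21,G3,4), (22,G2,5.5), (22,G3,5.5), (23,G1,7.5), (23,G3,7.5), (25,G2,9), (26,G3,10), (28,G1,11)
Step 2: Sum ranks within each group.
R_1 = 20.5 (n_1 = 3)
R_2 = 18.5 (n_2 = 4)
R_3 = 27 (n_3 = 4)
Step 3: H = 12/(N(N+1)) * sum(R_i^2/n_i) - 3(N+1)
     = 12/(11*12) * (20.5^2/3 + 18.5^2/4 + 27^2/4) - 3*12
     = 0.090909 * 407.896 - 36
     = 1.081439.
Step 4: Ties present; correction factor C = 1 - 12/(11^3 - 11) = 0.990909. Corrected H = 1.081439 / 0.990909 = 1.091361.
Step 5: Under H0, H ~ chi^2(2); p-value = 0.579447.
Step 6: alpha = 0.05. fail to reject H0.

H = 1.0914, df = 2, p = 0.579447, fail to reject H0.


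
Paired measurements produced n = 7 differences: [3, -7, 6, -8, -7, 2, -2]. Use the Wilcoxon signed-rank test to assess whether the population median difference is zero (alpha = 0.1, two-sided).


Step 1: Drop any zero differences (none here) and take |d_i|.
|d| = [3, 7, 6, 8, 7, 2, 2]
Step 2: Midrank |d_i| (ties get averaged ranks).
ranks: |3|->3, |7|->5.5, |6|->4, |8|->7, |7|->5.5, |2|->1.5, |2|->1.5
Step 3: Attach original signs; sum ranks with positive sign and with negative sign.
W+ = 3 + 4 + 1.5 = 8.5
W- = 5.5 + 7 + 5.5 + 1.5 = 19.5
(Check: W+ + W- = 28 should equal n(n+1)/2 = 28.)
Step 4: Test statistic W = min(W+, W-) = 8.5.
Step 5: Ties in |d|, so use the tie-corrected normal approximation.
        E[W] = n(n+1)/4 = 7*8/4 = 14.
        Tie groups: |d|=2 (t=2), |d|=7 (t=2); sum(t^3 - t) = 12.
        Var[W] = n(n+1)(2n+1)/24 - sum(t^3-t)/48 = 840/24 - 12/48 = 34.75.
        z = (W - E[W]) / sqrt(Var[W]) = (8.5 - 14) / 5.8949 = -0.9330.
        Two-sided p = 2*Phi(z) = 0.350816.
Step 6: alpha = 0.1. fail to reject H0.

W+ = 8.5, W- = 19.5, W = min = 8.5, p = 0.350816, fail to reject H0.


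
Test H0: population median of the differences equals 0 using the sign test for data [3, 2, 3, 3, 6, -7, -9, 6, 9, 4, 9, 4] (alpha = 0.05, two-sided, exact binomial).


Step 1: Discard zero differences. Original n = 12; n_eff = number of nonzero differences = 12.
Nonzero differences (with sign): +3, +2, +3, +3, +6, -7, -9, +6, +9, +4, +9, +4
Step 2: Count signs: positive = 10, negative = 2.
Step 3: Under H0: P(positive) = 0.5, so the number of positives S ~ Bin(12, 0.5).
Step 4: Two-sided exact p-value = sum of Bin(12,0.5) probabilities at or below the observed probability = 0.038574.
Step 5: alpha = 0.05. reject H0.

n_eff = 12, pos = 10, neg = 2, p = 0.038574, reject H0.


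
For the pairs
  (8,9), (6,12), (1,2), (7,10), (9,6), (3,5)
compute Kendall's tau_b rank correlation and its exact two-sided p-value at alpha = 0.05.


Step 1: Enumerate the 15 unordered pairs (i,j) with i<j and classify each by sign(x_j-x_i) * sign(y_j-y_i).
  (1,2):dx=-2,dy=+3->D; (1,3):dx=-7,dy=-7->C; (1,4):dx=-1,dy=+1->D; (1,5):dx=+1,dy=-3->D
  (1,6):dx=-5,dy=-4->C; (2,3):dx=-5,dy=-10->C; (2,4):dx=+1,dy=-2->D; (2,5):dx=+3,dy=-6->D
  (2,6):dx=-3,dy=-7->C; (3,4):dx=+6,dy=+8->C; (3,5):dx=+8,dy=+4->C; (3,6):dx=+2,dy=+3->C
  (4,5):dx=+2,dy=-4->D; (4,6):dx=-4,dy=-5->C; (5,6):dx=-6,dy=-1->C
Step 2: C = 9, D = 6, total pairs = 15.
Step 3: tau = (C - D)/(n(n-1)/2) = (9 - 6)/15 = 0.200000.
Step 4: Exact two-sided p-value (enumerate n! = 720 permutations of y under H0): p = 0.719444.
Step 5: alpha = 0.05. fail to reject H0.

tau_b = 0.2000 (C=9, D=6), p = 0.719444, fail to reject H0.


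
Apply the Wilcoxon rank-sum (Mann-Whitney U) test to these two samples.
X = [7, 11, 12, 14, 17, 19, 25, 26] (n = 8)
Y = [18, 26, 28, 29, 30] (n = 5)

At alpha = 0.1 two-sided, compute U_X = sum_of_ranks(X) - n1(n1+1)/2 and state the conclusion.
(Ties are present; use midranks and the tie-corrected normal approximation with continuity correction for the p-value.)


Step 1: Combine and sort all 13 observations; assign midranks.
sorted (value, group): (7,X), (11,X), (12,X), (14,X), (17,X), (18,Y), (19,X), (25,X), (26,X), (26,Y), (28,Y), (29,Y), (30,Y)
ranks: 7->1, 11->2, 12->3, 14->4, 17->5, 18->6, 19->7, 25->8, 26->9.5, 26->9.5, 28->11, 29->12, 30->13
Step 2: Rank sum for X: R1 = 1 + 2 + 3 + 4 + 5 + 7 + 8 + 9.5 = 39.5.
Step 3: U_X = R1 - n1(n1+1)/2 = 39.5 - 8*9/2 = 39.5 - 36 = 3.5.
       U_Y = n1*n2 - U_X = 40 - 3.5 = 36.5.
Step 4: Ties are present, so use the tie-corrected normal approximation (with continuity correction) for the p-value.
Step 5: p-value = 0.019007; compare to alpha = 0.1. reject H0.

U_X = 3.5, p = 0.019007, reject H0 at alpha = 0.1.


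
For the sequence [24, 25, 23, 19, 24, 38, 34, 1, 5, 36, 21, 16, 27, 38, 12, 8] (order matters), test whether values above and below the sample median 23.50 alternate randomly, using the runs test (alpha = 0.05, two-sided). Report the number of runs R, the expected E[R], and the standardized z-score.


Step 1: Compute median = 23.50; label A = above, B = below.
Labels in order: AABBAAABBABBAABB  (n_A = 8, n_B = 8)
Step 2: Count runs R = 8.
Step 3: Under H0 (random ordering), E[R] = 2*n_A*n_B/(n_A+n_B) + 1 = 2*8*8/16 + 1 = 9.0000.
        Var[R] = 2*n_A*n_B*(2*n_A*n_B - n_A - n_B) / ((n_A+n_B)^2 * (n_A+n_B-1)) = 14336/3840 = 3.7333.
        SD[R] = 1.9322.
Step 4: Continuity-corrected z = (R + 0.5 - E[R]) / SD[R] = (8 + 0.5 - 9.0000) / 1.9322 = -0.2588.
Step 5: Two-sided p-value via normal approximation = 2*(1 - Phi(|z|)) = 0.795809.
Step 6: alpha = 0.05. fail to reject H0.

R = 8, z = -0.2588, p = 0.795809, fail to reject H0.


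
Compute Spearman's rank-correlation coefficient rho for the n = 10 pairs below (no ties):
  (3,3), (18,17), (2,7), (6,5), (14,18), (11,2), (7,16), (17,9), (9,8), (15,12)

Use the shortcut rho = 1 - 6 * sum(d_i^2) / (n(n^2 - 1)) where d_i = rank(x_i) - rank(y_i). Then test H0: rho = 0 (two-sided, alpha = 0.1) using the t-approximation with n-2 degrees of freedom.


Step 1: Rank x and y separately (midranks; no ties here).
rank(x): 3->2, 18->10, 2->1, 6->3, 14->7, 11->6, 7->4, 17->9, 9->5, 15->8
rank(y): 3->2, 17->9, 7->4, 5->3, 18->10, 2->1, 16->8, 9->6, 8->5, 12->7
Step 2: d_i = R_x(i) - R_y(i); compute d_i^2.
  (2-2)^2=0, (10-9)^2=1, (1-4)^2=9, (3-3)^2=0, (7-10)^2=9, (6-1)^2=25, (4-8)^2=16, (9-6)^2=9, (5-5)^2=0, (8-7)^2=1
sum(d^2) = 70.
Step 3: rho = 1 - 6*70 / (10*(10^2 - 1)) = 1 - 420/990 = 0.575758.
Step 4: Under H0, t = rho * sqrt((n-2)/(1-rho^2)) = 1.9917 ~ t(8).
Step 5: Two-sided p-value from the t-distribution with 8 df = 0.081553.
Step 6: alpha = 0.1. reject H0.

rho = 0.5758, p = 0.081553, reject H0 at alpha = 0.1.


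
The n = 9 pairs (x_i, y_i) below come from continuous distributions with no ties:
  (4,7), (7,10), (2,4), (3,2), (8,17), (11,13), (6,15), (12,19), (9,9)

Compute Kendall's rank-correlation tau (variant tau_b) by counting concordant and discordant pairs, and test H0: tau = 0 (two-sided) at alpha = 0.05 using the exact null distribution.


Step 1: Enumerate the 36 unordered pairs (i,j) with i<j and classify each by sign(x_j-x_i) * sign(y_j-y_i).
  (1,2):dx=+3,dy=+3->C; (1,3):dx=-2,dy=-3->C; (1,4):dx=-1,dy=-5->C; (1,5):dx=+4,dy=+10->C
  (1,6):dx=+7,dy=+6->C; (1,7):dx=+2,dy=+8->C; (1,8):dx=+8,dy=+12->C; (1,9):dx=+5,dy=+2->C
  (2,3):dx=-5,dy=-6->C; (2,4):dx=-4,dy=-8->C; (2,5):dx=+1,dy=+7->C; (2,6):dx=+4,dy=+3->C
  (2,7):dx=-1,dy=+5->D; (2,8):dx=+5,dy=+9->C; (2,9):dx=+2,dy=-1->D; (3,4):dx=+1,dy=-2->D
  (3,5):dx=+6,dy=+13->C; (3,6):dx=+9,dy=+9->C; (3,7):dx=+4,dy=+11->C; (3,8):dx=+10,dy=+15->C
  (3,9):dx=+7,dy=+5->C; (4,5):dx=+5,dy=+15->C; (4,6):dx=+8,dy=+11->C; (4,7):dx=+3,dy=+13->C
  (4,8):dx=+9,dy=+17->C; (4,9):dx=+6,dy=+7->C; (5,6):dx=+3,dy=-4->D; (5,7):dx=-2,dy=-2->C
  (5,8):dx=+4,dy=+2->C; (5,9):dx=+1,dy=-8->D; (6,7):dx=-5,dy=+2->D; (6,8):dx=+1,dy=+6->C
  (6,9):dx=-2,dy=-4->C; (7,8):dx=+6,dy=+4->C; (7,9):dx=+3,dy=-6->D; (8,9):dx=-3,dy=-10->C
Step 2: C = 29, D = 7, total pairs = 36.
Step 3: tau = (C - D)/(n(n-1)/2) = (29 - 7)/36 = 0.611111.
Step 4: Exact two-sided p-value (enumerate n! = 362880 permutations of y under H0): p = 0.024741.
Step 5: alpha = 0.05. reject H0.

tau_b = 0.6111 (C=29, D=7), p = 0.024741, reject H0.


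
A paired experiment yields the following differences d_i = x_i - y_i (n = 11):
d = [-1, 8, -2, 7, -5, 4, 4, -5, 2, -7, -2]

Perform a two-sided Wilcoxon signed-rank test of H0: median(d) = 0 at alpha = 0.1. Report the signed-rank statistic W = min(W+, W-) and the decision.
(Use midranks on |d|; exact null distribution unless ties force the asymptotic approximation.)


Step 1: Drop any zero differences (none here) and take |d_i|.
|d| = [1, 8, 2, 7, 5, 4, 4, 5, 2, 7, 2]
Step 2: Midrank |d_i| (ties get averaged ranks).
ranks: |1|->1, |8|->11, |2|->3, |7|->9.5, |5|->7.5, |4|->5.5, |4|->5.5, |5|->7.5, |2|->3, |7|->9.5, |2|->3
Step 3: Attach original signs; sum ranks with positive sign and with negative sign.
W+ = 11 + 9.5 + 5.5 + 5.5 + 3 = 34.5
W- = 1 + 3 + 7.5 + 7.5 + 9.5 + 3 = 31.5
(Check: W+ + W- = 66 should equal n(n+1)/2 = 66.)
Step 4: Test statistic W = min(W+, W-) = 31.5.
Step 5: Ties in |d|, so use the tie-corrected normal approximation.
        E[W] = n(n+1)/4 = 11*12/4 = 33.
        Tie groups: |d|=2 (t=3), |d|=4 (t=2), |d|=5 (t=2), |d|=7 (t=2); sum(t^3 - t) = 42.
        Var[W] = n(n+1)(2n+1)/24 - sum(t^3-t)/48 = 3036/24 - 42/48 = 125.625.
        z = (W - E[W]) / sqrt(Var[W]) = (31.5 - 33) / 11.2083 = -0.1338.
        Two-sided p = 2*Phi(z) = 0.893537.
Step 6: alpha = 0.1. fail to reject H0.

W+ = 34.5, W- = 31.5, W = min = 31.5, p = 0.893537, fail to reject H0.


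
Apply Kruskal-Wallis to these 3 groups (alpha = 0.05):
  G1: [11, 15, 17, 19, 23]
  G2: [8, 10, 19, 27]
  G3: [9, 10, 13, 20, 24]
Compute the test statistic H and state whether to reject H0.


Step 1: Combine all N = 14 observations and assign midranks.
sorted (value, group, rank): (8,G2,1), (9,G3,2), (10,G2,3.5), (10,G3,3.5), (11,G1,5), (13,G3,6), (15,G1,7), (17,G1,8), (19,G1,9.5), (19,G2,9.5), (20,G3,11), (23,G1,12), (24,G3,13), (27,G2,14)
Step 2: Sum ranks within each group.
R_1 = 41.5 (n_1 = 5)
R_2 = 28 (n_2 = 4)
R_3 = 35.5 (n_3 = 5)
Step 3: H = 12/(N(N+1)) * sum(R_i^2/n_i) - 3(N+1)
     = 12/(14*15) * (41.5^2/5 + 28^2/4 + 35.5^2/5) - 3*15
     = 0.057143 * 792.5 - 45
     = 0.285714.
Step 4: Ties present; correction factor C = 1 - 12/(14^3 - 14) = 0.995604. Corrected H = 0.285714 / 0.995604 = 0.286976.
Step 5: Under H0, H ~ chi^2(2); p-value = 0.866331.
Step 6: alpha = 0.05. fail to reject H0.

H = 0.2870, df = 2, p = 0.866331, fail to reject H0.
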